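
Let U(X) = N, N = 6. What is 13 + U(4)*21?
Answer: 139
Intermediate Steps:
U(X) = 6
13 + U(4)*21 = 13 + 6*21 = 13 + 126 = 139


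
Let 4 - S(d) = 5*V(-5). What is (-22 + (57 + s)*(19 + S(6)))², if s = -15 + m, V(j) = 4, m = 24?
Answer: 30976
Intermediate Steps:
s = 9 (s = -15 + 24 = 9)
S(d) = -16 (S(d) = 4 - 5*4 = 4 - 1*20 = 4 - 20 = -16)
(-22 + (57 + s)*(19 + S(6)))² = (-22 + (57 + 9)*(19 - 16))² = (-22 + 66*3)² = (-22 + 198)² = 176² = 30976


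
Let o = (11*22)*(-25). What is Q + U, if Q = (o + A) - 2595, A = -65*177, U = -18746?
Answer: -38896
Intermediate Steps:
A = -11505
o = -6050 (o = 242*(-25) = -6050)
Q = -20150 (Q = (-6050 - 11505) - 2595 = -17555 - 2595 = -20150)
Q + U = -20150 - 18746 = -38896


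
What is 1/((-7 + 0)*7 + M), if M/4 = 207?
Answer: 1/779 ≈ 0.0012837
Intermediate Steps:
M = 828 (M = 4*207 = 828)
1/((-7 + 0)*7 + M) = 1/((-7 + 0)*7 + 828) = 1/(-7*7 + 828) = 1/(-49 + 828) = 1/779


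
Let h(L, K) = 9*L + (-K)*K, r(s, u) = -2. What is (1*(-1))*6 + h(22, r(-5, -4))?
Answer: 188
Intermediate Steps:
h(L, K) = -K² + 9*L (h(L, K) = 9*L - K² = -K² + 9*L)
(1*(-1))*6 + h(22, r(-5, -4)) = (1*(-1))*6 + (-1*(-2)² + 9*22) = -1*6 + (-1*4 + 198) = -6 + (-4 + 198) = -6 + 194 = 188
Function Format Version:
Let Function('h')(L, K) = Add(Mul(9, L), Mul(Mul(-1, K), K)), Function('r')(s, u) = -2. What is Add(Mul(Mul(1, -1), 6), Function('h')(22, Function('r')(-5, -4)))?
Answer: 188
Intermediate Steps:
Function('h')(L, K) = Add(Mul(-1, Pow(K, 2)), Mul(9, L)) (Function('h')(L, K) = Add(Mul(9, L), Mul(-1, Pow(K, 2))) = Add(Mul(-1, Pow(K, 2)), Mul(9, L)))
Add(Mul(Mul(1, -1), 6), Function('h')(22, Function('r')(-5, -4))) = Add(Mul(Mul(1, -1), 6), Add(Mul(-1, Pow(-2, 2)), Mul(9, 22))) = Add(Mul(-1, 6), Add(Mul(-1, 4), 198)) = Add(-6, Add(-4, 198)) = Add(-6, 194) = 188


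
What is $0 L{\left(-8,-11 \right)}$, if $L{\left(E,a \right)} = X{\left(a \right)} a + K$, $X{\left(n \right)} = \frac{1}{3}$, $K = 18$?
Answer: $0$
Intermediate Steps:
$X{\left(n \right)} = \frac{1}{3}$
$L{\left(E,a \right)} = 18 + \frac{a}{3}$ ($L{\left(E,a \right)} = \frac{a}{3} + 18 = 18 + \frac{a}{3}$)
$0 L{\left(-8,-11 \right)} = 0 \left(18 + \frac{1}{3} \left(-11\right)\right) = 0 \left(18 - \frac{11}{3}\right) = 0 \cdot \frac{43}{3} = 0$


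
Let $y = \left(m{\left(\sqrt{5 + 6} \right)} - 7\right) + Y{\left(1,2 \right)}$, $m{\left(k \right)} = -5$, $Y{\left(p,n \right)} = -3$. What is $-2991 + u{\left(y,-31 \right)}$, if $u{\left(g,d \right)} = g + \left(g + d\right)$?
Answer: $-3052$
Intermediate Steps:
$y = -15$ ($y = \left(-5 - 7\right) - 3 = -12 - 3 = -15$)
$u{\left(g,d \right)} = d + 2 g$ ($u{\left(g,d \right)} = g + \left(d + g\right) = d + 2 g$)
$-2991 + u{\left(y,-31 \right)} = -2991 + \left(-31 + 2 \left(-15\right)\right) = -2991 - 61 = -3052$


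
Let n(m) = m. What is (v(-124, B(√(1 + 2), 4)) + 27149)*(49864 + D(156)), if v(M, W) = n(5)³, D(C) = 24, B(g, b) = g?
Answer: 1360645312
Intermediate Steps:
v(M, W) = 125 (v(M, W) = 5³ = 125)
(v(-124, B(√(1 + 2), 4)) + 27149)*(49864 + D(156)) = (125 + 27149)*(49864 + 24) = 27274*49888 = 1360645312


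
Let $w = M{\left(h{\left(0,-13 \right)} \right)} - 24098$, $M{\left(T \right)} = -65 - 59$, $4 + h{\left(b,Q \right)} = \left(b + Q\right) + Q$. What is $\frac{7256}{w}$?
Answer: $- \frac{3628}{12111} \approx -0.29956$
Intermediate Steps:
$h{\left(b,Q \right)} = -4 + b + 2 Q$ ($h{\left(b,Q \right)} = -4 + \left(\left(b + Q\right) + Q\right) = -4 + \left(\left(Q + b\right) + Q\right) = -4 + \left(b + 2 Q\right) = -4 + b + 2 Q$)
$M{\left(T \right)} = -124$
$w = -24222$ ($w = -124 - 24098 = -24222$)
$\frac{7256}{w} = \frac{7256}{-24222} = 7256 \left(- \frac{1}{24222}\right) = - \frac{3628}{12111}$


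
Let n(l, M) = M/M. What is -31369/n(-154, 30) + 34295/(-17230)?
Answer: -108104433/3446 ≈ -31371.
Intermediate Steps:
n(l, M) = 1
-31369/n(-154, 30) + 34295/(-17230) = -31369/1 + 34295/(-17230) = -31369*1 + 34295*(-1/17230) = -31369 - 6859/3446 = -108104433/3446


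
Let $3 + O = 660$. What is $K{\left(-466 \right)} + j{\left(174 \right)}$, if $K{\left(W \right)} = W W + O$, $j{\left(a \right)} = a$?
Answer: $217987$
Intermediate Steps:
$O = 657$ ($O = -3 + 660 = 657$)
$K{\left(W \right)} = 657 + W^{2}$ ($K{\left(W \right)} = W W + 657 = W^{2} + 657 = 657 + W^{2}$)
$K{\left(-466 \right)} + j{\left(174 \right)} = \left(657 + \left(-466\right)^{2}\right) + 174 = \left(657 + 217156\right) + 174 = 217813 + 174 = 217987$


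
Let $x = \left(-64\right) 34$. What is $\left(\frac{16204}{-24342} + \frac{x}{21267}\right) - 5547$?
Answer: $- \frac{28156625759}{5075307} \approx -5547.8$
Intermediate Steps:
$x = -2176$
$\left(\frac{16204}{-24342} + \frac{x}{21267}\right) - 5547 = \left(\frac{16204}{-24342} - \frac{2176}{21267}\right) - 5547 = \left(16204 \left(- \frac{1}{24342}\right) - \frac{128}{1251}\right) - 5547 = \left(- \frac{8102}{12171} - \frac{128}{1251}\right) - 5547 = - \frac{3897830}{5075307} - 5547 = - \frac{28156625759}{5075307}$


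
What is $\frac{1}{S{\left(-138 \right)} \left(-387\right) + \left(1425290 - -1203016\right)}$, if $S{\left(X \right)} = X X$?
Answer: $- \frac{1}{4741722} \approx -2.1089 \cdot 10^{-7}$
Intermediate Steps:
$S{\left(X \right)} = X^{2}$
$\frac{1}{S{\left(-138 \right)} \left(-387\right) + \left(1425290 - -1203016\right)} = \frac{1}{\left(-138\right)^{2} \left(-387\right) + \left(1425290 - -1203016\right)} = \frac{1}{19044 \left(-387\right) + \left(1425290 + 1203016\right)} = \frac{1}{-7370028 + 2628306} = \frac{1}{-4741722} = - \frac{1}{4741722}$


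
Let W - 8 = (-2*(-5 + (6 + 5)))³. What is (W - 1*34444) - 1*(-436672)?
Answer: 400508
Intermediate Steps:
W = -1720 (W = 8 + (-2*(-5 + (6 + 5)))³ = 8 + (-2*(-5 + 11))³ = 8 + (-2*6)³ = 8 + (-12)³ = 8 - 1728 = -1720)
(W - 1*34444) - 1*(-436672) = (-1720 - 1*34444) - 1*(-436672) = (-1720 - 34444) + 436672 = -36164 + 436672 = 400508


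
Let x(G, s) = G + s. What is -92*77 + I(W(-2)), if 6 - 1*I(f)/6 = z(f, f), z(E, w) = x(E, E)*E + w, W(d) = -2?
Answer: -7084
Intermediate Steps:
z(E, w) = w + 2*E² (z(E, w) = (E + E)*E + w = (2*E)*E + w = 2*E² + w = w + 2*E²)
I(f) = 36 - 12*f² - 6*f (I(f) = 36 - 6*(f + 2*f²) = 36 + (-12*f² - 6*f) = 36 - 12*f² - 6*f)
-92*77 + I(W(-2)) = -92*77 + (36 - 12*(-2)² - 6*(-2)) = -7084 + (36 - 12*4 + 12) = -7084 + (36 - 48 + 12) = -7084 + 0 = -7084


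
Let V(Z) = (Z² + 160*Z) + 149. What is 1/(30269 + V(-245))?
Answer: 1/51243 ≈ 1.9515e-5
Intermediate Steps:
V(Z) = 149 + Z² + 160*Z
1/(30269 + V(-245)) = 1/(30269 + (149 + (-245)² + 160*(-245))) = 1/(30269 + (149 + 60025 - 39200)) = 1/(30269 + 20974) = 1/51243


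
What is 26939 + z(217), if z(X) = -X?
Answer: 26722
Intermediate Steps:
26939 + z(217) = 26939 - 1*217 = 26939 - 217 = 26722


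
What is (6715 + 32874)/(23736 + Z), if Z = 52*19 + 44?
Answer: 39589/24768 ≈ 1.5984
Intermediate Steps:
Z = 1032 (Z = 988 + 44 = 1032)
(6715 + 32874)/(23736 + Z) = (6715 + 32874)/(23736 + 1032) = 39589/24768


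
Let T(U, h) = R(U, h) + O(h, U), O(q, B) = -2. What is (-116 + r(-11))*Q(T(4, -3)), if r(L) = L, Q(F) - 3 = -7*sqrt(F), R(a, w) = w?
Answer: -381 + 889*I*sqrt(5) ≈ -381.0 + 1987.9*I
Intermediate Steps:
T(U, h) = -2 + h (T(U, h) = h - 2 = -2 + h)
Q(F) = 3 - 7*sqrt(F)
(-116 + r(-11))*Q(T(4, -3)) = (-116 - 11)*(3 - 7*sqrt(-2 - 3)) = -127*(3 - 7*I*sqrt(5)) = -381 + 889*I*sqrt(5)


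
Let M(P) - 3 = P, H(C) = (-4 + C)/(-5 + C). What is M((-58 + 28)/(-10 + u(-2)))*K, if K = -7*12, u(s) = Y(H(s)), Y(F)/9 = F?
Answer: -2709/2 ≈ -1354.5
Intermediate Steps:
H(C) = (-4 + C)/(-5 + C)
Y(F) = 9*F
u(s) = 9*(-4 + s)/(-5 + s) (u(s) = 9*((-4 + s)/(-5 + s)) = 9*(-4 + s)/(-5 + s))
M(P) = 3 + P
K = -84
M((-58 + 28)/(-10 + u(-2)))*K = (3 + (-58 + 28)/(-10 + 9*(-4 - 2)/(-5 - 2)))*(-84) = (3 - 30/(-10 + 9*(-6)/(-7)))*(-84) = (3 - 30/(-10 + 9*(-⅐)*(-6)))*(-84) = (3 - 30/(-10 + 54/7))*(-84) = (3 - 30/(-16/7))*(-84) = (3 - 30*(-7/16))*(-84) = (3 + 105/8)*(-84) = (129/8)*(-84) = -2709/2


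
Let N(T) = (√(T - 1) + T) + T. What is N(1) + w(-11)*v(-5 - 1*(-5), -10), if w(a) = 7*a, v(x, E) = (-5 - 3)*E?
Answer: -6158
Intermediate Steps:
v(x, E) = -8*E
N(T) = √(-1 + T) + 2*T (N(T) = (√(-1 + T) + T) + T = (T + √(-1 + T)) + T = √(-1 + T) + 2*T)
N(1) + w(-11)*v(-5 - 1*(-5), -10) = (√(-1 + 1) + 2*1) + (7*(-11))*(-8*(-10)) = (√0 + 2) - 77*80 = (0 + 2) - 6160 = 2 - 6160 = -6158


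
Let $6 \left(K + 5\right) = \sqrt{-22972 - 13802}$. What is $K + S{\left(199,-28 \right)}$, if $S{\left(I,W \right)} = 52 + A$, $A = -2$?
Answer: $45 + \frac{3 i \sqrt{454}}{2} \approx 45.0 + 31.961 i$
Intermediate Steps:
$S{\left(I,W \right)} = 50$ ($S{\left(I,W \right)} = 52 - 2 = 50$)
$K = -5 + \frac{3 i \sqrt{454}}{2}$ ($K = -5 + \frac{\sqrt{-22972 - 13802}}{6} = -5 + \frac{\sqrt{-36774}}{6} = -5 + \frac{9 i \sqrt{454}}{6} = -5 + \frac{3 i \sqrt{454}}{2} \approx -5.0 + 31.961 i$)
$K + S{\left(199,-28 \right)} = \left(-5 + \frac{3 i \sqrt{454}}{2}\right) + 50 = 45 + \frac{3 i \sqrt{454}}{2}$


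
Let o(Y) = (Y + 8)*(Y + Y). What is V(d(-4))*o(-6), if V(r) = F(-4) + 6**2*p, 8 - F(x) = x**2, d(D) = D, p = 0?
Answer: 192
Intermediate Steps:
o(Y) = 2*Y*(8 + Y) (o(Y) = (8 + Y)*(2*Y) = 2*Y*(8 + Y))
F(x) = 8 - x**2
V(r) = -8 (V(r) = (8 - 1*(-4)**2) + 6**2*0 = (8 - 1*16) + 36*0 = (8 - 16) + 0 = -8 + 0 = -8)
V(d(-4))*o(-6) = -16*(-6)*(8 - 6) = -16*(-6)*2 = -8*(-24) = 192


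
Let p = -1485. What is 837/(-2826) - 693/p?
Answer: 803/4710 ≈ 0.17049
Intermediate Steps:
837/(-2826) - 693/p = 837/(-2826) - 693/(-1485) = 837*(-1/2826) - 693*(-1/1485) = -93/314 + 7/15 = 803/4710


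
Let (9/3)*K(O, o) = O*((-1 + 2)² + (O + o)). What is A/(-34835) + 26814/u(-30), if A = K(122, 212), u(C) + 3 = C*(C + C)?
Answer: 181916912/12519699 ≈ 14.530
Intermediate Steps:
u(C) = -3 + 2*C² (u(C) = -3 + C*(C + C) = -3 + C*(2*C) = -3 + 2*C²)
K(O, o) = O*(1 + O + o)/3 (K(O, o) = (O*((-1 + 2)² + (O + o)))/3 = (O*(1² + (O + o)))/3 = (O*(1 + (O + o)))/3 = (O*(1 + O + o))/3 = O*(1 + O + o)/3)
A = 40870/3 (A = (⅓)*122*(1 + 122 + 212) = (⅓)*122*335 = 40870/3 ≈ 13623.)
A/(-34835) + 26814/u(-30) = (40870/3)/(-34835) + 26814/(-3 + 2*(-30)²) = (40870/3)*(-1/34835) + 26814/(-3 + 2*900) = -8174/20901 + 26814/(-3 + 1800) = -8174/20901 + 26814/1797 = -8174/20901 + 26814*(1/1797) = -8174/20901 + 8938/599 = 181916912/12519699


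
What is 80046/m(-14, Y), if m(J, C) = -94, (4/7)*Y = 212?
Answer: -40023/47 ≈ -851.55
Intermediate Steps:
Y = 371 (Y = (7/4)*212 = 371)
80046/m(-14, Y) = 80046/(-94) = 80046*(-1/94) = -40023/47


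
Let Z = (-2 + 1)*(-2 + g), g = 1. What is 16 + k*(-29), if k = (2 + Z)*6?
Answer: -506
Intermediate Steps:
Z = 1 (Z = (-2 + 1)*(-2 + 1) = -1*(-1) = 1)
k = 18 (k = (2 + 1)*6 = 3*6 = 18)
16 + k*(-29) = 16 + 18*(-29) = 16 - 522 = -506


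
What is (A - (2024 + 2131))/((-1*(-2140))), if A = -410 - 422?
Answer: -4987/2140 ≈ -2.3304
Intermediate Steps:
A = -832
(A - (2024 + 2131))/((-1*(-2140))) = (-832 - (2024 + 2131))/((-1*(-2140))) = (-832 - 1*4155)/2140 = (-832 - 4155)*(1/2140) = -4987*1/2140 = -4987/2140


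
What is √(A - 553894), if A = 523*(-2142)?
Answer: 4*I*√104635 ≈ 1293.9*I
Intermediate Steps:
A = -1120266
√(A - 553894) = √(-1120266 - 553894) = √(-1674160) = 4*I*√104635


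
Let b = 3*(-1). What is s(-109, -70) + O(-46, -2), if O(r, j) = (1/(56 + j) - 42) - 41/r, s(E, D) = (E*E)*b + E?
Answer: -22227509/621 ≈ -35793.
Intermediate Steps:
b = -3
s(E, D) = E - 3*E**2 (s(E, D) = (E*E)*(-3) + E = E**2*(-3) + E = -3*E**2 + E = E - 3*E**2)
O(r, j) = -42 + 1/(56 + j) - 41/r (O(r, j) = (-42 + 1/(56 + j)) - 41/r = -42 + 1/(56 + j) - 41/r)
s(-109, -70) + O(-46, -2) = -109*(1 - 3*(-109)) + (-2296 - 2351*(-46) - 41*(-2) - 42*(-2)*(-46))/((-46)*(56 - 2)) = -109*(1 + 327) - 1/46*(-2296 + 108146 + 82 - 3864)/54 = -109*328 - 1/46*1/54*102068 = -35752 - 25517/621 = -22227509/621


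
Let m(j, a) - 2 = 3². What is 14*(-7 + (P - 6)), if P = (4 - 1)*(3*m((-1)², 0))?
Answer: 1204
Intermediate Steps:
m(j, a) = 11 (m(j, a) = 2 + 3² = 2 + 9 = 11)
P = 99 (P = (4 - 1)*(3*11) = 3*33 = 99)
14*(-7 + (P - 6)) = 14*(-7 + (99 - 6)) = 14*(-7 + 93) = 14*86 = 1204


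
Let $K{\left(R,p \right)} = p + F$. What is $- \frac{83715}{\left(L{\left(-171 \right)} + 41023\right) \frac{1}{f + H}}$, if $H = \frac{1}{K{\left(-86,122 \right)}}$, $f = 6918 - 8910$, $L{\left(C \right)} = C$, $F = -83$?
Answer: $\frac{2167855735}{531076} \approx 4082.0$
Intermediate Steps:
$K{\left(R,p \right)} = -83 + p$ ($K{\left(R,p \right)} = p - 83 = -83 + p$)
$f = -1992$ ($f = 6918 - 8910 = -1992$)
$H = \frac{1}{39}$ ($H = \frac{1}{-83 + 122} = \frac{1}{39} \approx 0.025641$)
$- \frac{83715}{\left(L{\left(-171 \right)} + 41023\right) \frac{1}{f + H}} = - \frac{83715}{\left(-171 + 41023\right) \frac{1}{-1992 + \frac{1}{39}}} = - \frac{83715}{40852 \frac{1}{- \frac{77687}{39}}} = - \frac{83715}{40852 \left(- \frac{39}{77687}\right)} = - \frac{83715}{- \frac{1593228}{77687}} = \left(-83715\right) \left(- \frac{77687}{1593228}\right) = \frac{2167855735}{531076}$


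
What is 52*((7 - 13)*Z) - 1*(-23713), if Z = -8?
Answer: 26209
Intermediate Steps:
52*((7 - 13)*Z) - 1*(-23713) = 52*((7 - 13)*(-8)) - 1*(-23713) = 52*(-6*(-8)) + 23713 = 52*48 + 23713 = 2496 + 23713 = 26209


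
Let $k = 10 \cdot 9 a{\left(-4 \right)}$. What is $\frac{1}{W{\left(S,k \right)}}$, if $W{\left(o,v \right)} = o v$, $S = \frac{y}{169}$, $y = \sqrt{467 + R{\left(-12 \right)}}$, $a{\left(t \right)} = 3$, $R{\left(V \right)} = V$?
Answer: $\frac{13 \sqrt{455}}{9450} \approx 0.029344$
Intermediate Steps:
$y = \sqrt{455}$ ($y = \sqrt{467 - 12} = \sqrt{455} \approx 21.331$)
$k = 270$ ($k = 10 \cdot 9 \cdot 3 = 90 \cdot 3 = 270$)
$S = \frac{\sqrt{455}}{169} \approx 0.12622$
$\frac{1}{W{\left(S,k \right)}} = \frac{1}{\frac{\sqrt{455}}{169} \cdot 270} = \frac{1}{\frac{270}{169} \sqrt{455}} = \frac{13 \sqrt{455}}{9450}$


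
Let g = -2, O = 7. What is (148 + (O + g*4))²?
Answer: 21609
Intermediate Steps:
(148 + (O + g*4))² = (148 + (7 - 2*4))² = (148 + (7 - 8))² = (148 - 1)² = 147² = 21609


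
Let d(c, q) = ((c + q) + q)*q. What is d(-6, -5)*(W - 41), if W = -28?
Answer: -5520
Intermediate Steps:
d(c, q) = q*(c + 2*q) (d(c, q) = (c + 2*q)*q = q*(c + 2*q))
d(-6, -5)*(W - 41) = (-5*(-6 + 2*(-5)))*(-28 - 41) = -5*(-6 - 10)*(-69) = -5*(-16)*(-69) = 80*(-69) = -5520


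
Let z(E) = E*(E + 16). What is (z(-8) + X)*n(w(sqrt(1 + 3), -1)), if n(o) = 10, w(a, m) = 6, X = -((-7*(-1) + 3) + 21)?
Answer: -950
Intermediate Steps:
z(E) = E*(16 + E)
X = -31 (X = -((7 + 3) + 21) = -(10 + 21) = -1*31 = -31)
(z(-8) + X)*n(w(sqrt(1 + 3), -1)) = (-8*(16 - 8) - 31)*10 = (-8*8 - 31)*10 = (-64 - 31)*10 = -95*10 = -950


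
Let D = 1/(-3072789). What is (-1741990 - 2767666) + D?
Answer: -13857221350585/3072789 ≈ -4.5097e+6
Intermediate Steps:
D = -1/3072789 ≈ -3.2544e-7
(-1741990 - 2767666) + D = (-1741990 - 2767666) - 1/3072789 = -4509656 - 1/3072789 = -13857221350585/3072789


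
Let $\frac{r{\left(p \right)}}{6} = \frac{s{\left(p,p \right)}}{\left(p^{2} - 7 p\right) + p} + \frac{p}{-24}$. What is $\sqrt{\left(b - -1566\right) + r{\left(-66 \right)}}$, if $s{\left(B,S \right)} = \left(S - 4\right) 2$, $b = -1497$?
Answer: $\frac{\sqrt{92917}}{33} \approx 9.2371$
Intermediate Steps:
$s{\left(B,S \right)} = -8 + 2 S$ ($s{\left(B,S \right)} = \left(-4 + S\right) 2 = -8 + 2 S$)
$r{\left(p \right)} = - \frac{p}{4} + \frac{6 \left(-8 + 2 p\right)}{p^{2} - 6 p}$ ($r{\left(p \right)} = 6 \left(\frac{-8 + 2 p}{\left(p^{2} - 7 p\right) + p} + \frac{p}{-24}\right) = 6 \left(\frac{-8 + 2 p}{p^{2} - 6 p} + p \left(- \frac{1}{24}\right)\right) = 6 \left(\frac{-8 + 2 p}{p^{2} - 6 p} - \frac{p}{24}\right) = 6 \left(- \frac{p}{24} + \frac{-8 + 2 p}{p^{2} - 6 p}\right) = - \frac{p}{4} + \frac{6 \left(-8 + 2 p\right)}{p^{2} - 6 p}$)
$\sqrt{\left(b - -1566\right) + r{\left(-66 \right)}} = \sqrt{\left(-1497 - -1566\right) + \frac{-192 - \left(-66\right)^{3} + 6 \left(-66\right)^{2} + 48 \left(-66\right)}{4 \left(-66\right) \left(-6 - 66\right)}} = \sqrt{\left(-1497 + 1566\right) + \frac{1}{4} \left(- \frac{1}{66}\right) \frac{1}{-72} \left(-192 - -287496 + 6 \cdot 4356 - 3168\right)} = \sqrt{69 + \frac{1}{4} \left(- \frac{1}{66}\right) \left(- \frac{1}{72}\right) \left(-192 + 287496 + 26136 - 3168\right)} = \sqrt{69 + \frac{1}{4} \left(- \frac{1}{66}\right) \left(- \frac{1}{72}\right) 310272} = \sqrt{69 + \frac{1616}{99}} = \sqrt{\frac{8447}{99}} = \frac{\sqrt{92917}}{33}$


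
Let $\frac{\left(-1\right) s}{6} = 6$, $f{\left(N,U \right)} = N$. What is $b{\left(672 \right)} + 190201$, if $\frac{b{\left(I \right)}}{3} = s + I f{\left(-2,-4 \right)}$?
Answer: $186061$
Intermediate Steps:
$s = -36$ ($s = \left(-6\right) 6 = -36$)
$b{\left(I \right)} = -108 - 6 I$ ($b{\left(I \right)} = 3 \left(-36 + I \left(-2\right)\right) = 3 \left(-36 - 2 I\right) = -108 - 6 I$)
$b{\left(672 \right)} + 190201 = \left(-108 - 4032\right) + 190201 = -4140 + 190201 = 186061$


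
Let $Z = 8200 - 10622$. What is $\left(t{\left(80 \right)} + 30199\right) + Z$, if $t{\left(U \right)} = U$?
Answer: $27857$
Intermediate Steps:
$Z = -2422$
$\left(t{\left(80 \right)} + 30199\right) + Z = \left(80 + 30199\right) - 2422 = 30279 - 2422 = 27857$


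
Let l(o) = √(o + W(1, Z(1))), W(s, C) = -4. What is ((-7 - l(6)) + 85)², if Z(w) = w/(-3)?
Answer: (78 - √2)² ≈ 5865.4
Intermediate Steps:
Z(w) = -w/3 (Z(w) = w*(-⅓) = -w/3)
l(o) = √(-4 + o) (l(o) = √(o - 4) = √(-4 + o))
((-7 - l(6)) + 85)² = ((-7 - √(-4 + 6)) + 85)² = ((-7 - √2) + 85)² = (78 - √2)²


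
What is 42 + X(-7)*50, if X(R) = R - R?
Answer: 42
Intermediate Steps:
X(R) = 0
42 + X(-7)*50 = 42 + 0*50 = 42 + 0 = 42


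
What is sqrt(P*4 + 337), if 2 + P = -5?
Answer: sqrt(309) ≈ 17.578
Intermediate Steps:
P = -7 (P = -2 - 5 = -7)
sqrt(P*4 + 337) = sqrt(-7*4 + 337) = sqrt(-28 + 337) = sqrt(309)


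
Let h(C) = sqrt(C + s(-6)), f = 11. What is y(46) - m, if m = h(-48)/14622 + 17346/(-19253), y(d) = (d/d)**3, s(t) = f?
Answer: 36599/19253 - I*sqrt(37)/14622 ≈ 1.901 - 0.000416*I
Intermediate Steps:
s(t) = 11
h(C) = sqrt(11 + C) (h(C) = sqrt(C + 11) = sqrt(11 + C))
y(d) = 1 (y(d) = 1**3 = 1)
m = -17346/19253 + I*sqrt(37)/14622 (m = sqrt(11 - 48)/14622 + 17346/(-19253) = sqrt(-37)*(1/14622) + 17346*(-1/19253) = (I*sqrt(37))*(1/14622) - 17346/19253 = I*sqrt(37)/14622 - 17346/19253 = -17346/19253 + I*sqrt(37)/14622 ≈ -0.90095 + 0.000416*I)
y(46) - m = 1 - (-17346/19253 + I*sqrt(37)/14622) = 1 + (17346/19253 - I*sqrt(37)/14622) = 36599/19253 - I*sqrt(37)/14622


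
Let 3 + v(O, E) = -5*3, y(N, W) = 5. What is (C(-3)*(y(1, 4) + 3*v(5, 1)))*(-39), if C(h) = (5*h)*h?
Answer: 85995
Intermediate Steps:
v(O, E) = -18 (v(O, E) = -3 - 5*3 = -3 - 15 = -18)
C(h) = 5*h²
(C(-3)*(y(1, 4) + 3*v(5, 1)))*(-39) = ((5*(-3)²)*(5 + 3*(-18)))*(-39) = ((5*9)*(5 - 54))*(-39) = (45*(-49))*(-39) = -2205*(-39) = 85995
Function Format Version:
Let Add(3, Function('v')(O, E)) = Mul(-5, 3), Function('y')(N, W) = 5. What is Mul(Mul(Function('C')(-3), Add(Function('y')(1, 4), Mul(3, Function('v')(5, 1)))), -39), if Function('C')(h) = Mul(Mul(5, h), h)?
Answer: 85995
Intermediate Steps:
Function('v')(O, E) = -18 (Function('v')(O, E) = Add(-3, Mul(-5, 3)) = Add(-3, -15) = -18)
Function('C')(h) = Mul(5, Pow(h, 2))
Mul(Mul(Function('C')(-3), Add(Function('y')(1, 4), Mul(3, Function('v')(5, 1)))), -39) = Mul(Mul(Mul(5, Pow(-3, 2)), Add(5, Mul(3, -18))), -39) = Mul(Mul(Mul(5, 9), Add(5, -54)), -39) = Mul(Mul(45, -49), -39) = Mul(-2205, -39) = 85995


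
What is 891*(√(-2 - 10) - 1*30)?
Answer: -26730 + 1782*I*√3 ≈ -26730.0 + 3086.5*I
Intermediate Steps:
891*(√(-2 - 10) - 1*30) = 891*(√(-12) - 30) = 891*(2*I*√3 - 30) = 891*(-30 + 2*I*√3) = -26730 + 1782*I*√3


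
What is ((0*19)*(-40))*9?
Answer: 0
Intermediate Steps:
((0*19)*(-40))*9 = (0*(-40))*9 = 0*9 = 0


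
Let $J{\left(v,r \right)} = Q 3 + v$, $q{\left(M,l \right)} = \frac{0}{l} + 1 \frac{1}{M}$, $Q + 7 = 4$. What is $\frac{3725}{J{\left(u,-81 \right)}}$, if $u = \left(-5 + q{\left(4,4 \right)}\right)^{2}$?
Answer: $\frac{59600}{217} \approx 274.65$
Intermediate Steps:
$Q = -3$ ($Q = -7 + 4 = -3$)
$q{\left(M,l \right)} = \frac{1}{M}$ ($q{\left(M,l \right)} = 0 + \frac{1}{M} = \frac{1}{M}$)
$u = \frac{361}{16}$ ($u = \left(-5 + \frac{1}{4}\right)^{2} = \left(- \frac{19}{4}\right)^{2} = \frac{361}{16} \approx 22.563$)
$J{\left(v,r \right)} = -9 + v$ ($J{\left(v,r \right)} = \left(-3\right) 3 + v = -9 + v$)
$\frac{3725}{J{\left(u,-81 \right)}} = \frac{3725}{-9 + \frac{361}{16}} = \frac{3725}{\frac{217}{16}} = 3725 \cdot \frac{16}{217} = \frac{59600}{217}$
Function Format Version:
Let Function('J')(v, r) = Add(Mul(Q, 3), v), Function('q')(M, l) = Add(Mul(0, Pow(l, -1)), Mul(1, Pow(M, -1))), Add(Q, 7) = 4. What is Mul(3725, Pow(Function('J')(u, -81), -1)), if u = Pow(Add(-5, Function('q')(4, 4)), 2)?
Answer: Rational(59600, 217) ≈ 274.65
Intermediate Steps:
Q = -3 (Q = Add(-7, 4) = -3)
Function('q')(M, l) = Pow(M, -1) (Function('q')(M, l) = Add(0, Pow(M, -1)) = Pow(M, -1))
u = Rational(361, 16) (u = Pow(Add(-5, Pow(4, -1)), 2) = Pow(Add(-5, Rational(1, 4)), 2) = Pow(Rational(-19, 4), 2) = Rational(361, 16) ≈ 22.563)
Function('J')(v, r) = Add(-9, v) (Function('J')(v, r) = Add(Mul(-3, 3), v) = Add(-9, v))
Mul(3725, Pow(Function('J')(u, -81), -1)) = Mul(3725, Pow(Add(-9, Rational(361, 16)), -1)) = Mul(3725, Pow(Rational(217, 16), -1)) = Mul(3725, Rational(16, 217)) = Rational(59600, 217)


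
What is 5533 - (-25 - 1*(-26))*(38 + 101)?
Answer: 5394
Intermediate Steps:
5533 - (-25 - 1*(-26))*(38 + 101) = 5533 - (-25 + 26)*139 = 5533 - 139 = 5394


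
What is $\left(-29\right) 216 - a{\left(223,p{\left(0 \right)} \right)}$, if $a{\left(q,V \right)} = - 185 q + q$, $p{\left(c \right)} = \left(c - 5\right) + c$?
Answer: $34768$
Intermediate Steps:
$p{\left(c \right)} = -5 + 2 c$ ($p{\left(c \right)} = \left(-5 + c\right) + c = -5 + 2 c$)
$a{\left(q,V \right)} = - 184 q$
$\left(-29\right) 216 - a{\left(223,p{\left(0 \right)} \right)} = \left(-29\right) 216 - \left(-184\right) 223 = -6264 - -41032 = -6264 + 41032 = 34768$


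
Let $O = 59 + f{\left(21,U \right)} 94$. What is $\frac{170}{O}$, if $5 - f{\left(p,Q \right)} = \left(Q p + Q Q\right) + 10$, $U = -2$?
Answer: $\frac{170}{3161} \approx 0.05378$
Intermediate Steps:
$f{\left(p,Q \right)} = -5 - Q^{2} - Q p$ ($f{\left(p,Q \right)} = 5 - \left(\left(Q p + Q Q\right) + 10\right) = 5 - \left(\left(Q p + Q^{2}\right) + 10\right) = 5 - \left(\left(Q^{2} + Q p\right) + 10\right) = 5 - \left(10 + Q^{2} + Q p\right) = -5 - Q^{2} - Q p$)
$O = 3161$ ($O = 59 + \left(-5 - \left(-2\right)^{2} - \left(-2\right) 21\right) 94 = 59 + \left(-5 - 4 + 42\right) 94 = 59 + 33 \cdot 94 = 59 + 3102 = 3161$)
$\frac{170}{O} = \frac{170}{3161}$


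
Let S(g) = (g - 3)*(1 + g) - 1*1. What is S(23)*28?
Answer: 13412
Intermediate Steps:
S(g) = -1 + (1 + g)*(-3 + g) (S(g) = (-3 + g)*(1 + g) - 1 = (1 + g)*(-3 + g) - 1 = -1 + (1 + g)*(-3 + g))
S(23)*28 = (-4 + 23**2 - 2*23)*28 = (-4 + 529 - 46)*28 = 479*28 = 13412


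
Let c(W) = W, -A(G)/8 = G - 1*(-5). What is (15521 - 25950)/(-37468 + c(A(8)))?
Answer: 10429/37572 ≈ 0.27757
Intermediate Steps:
A(G) = -40 - 8*G (A(G) = -8*(G - 1*(-5)) = -8*(G + 5) = -8*(5 + G) = -40 - 8*G)
(15521 - 25950)/(-37468 + c(A(8))) = (15521 - 25950)/(-37468 + (-40 - 8*8)) = -10429/(-37468 + (-40 - 64)) = -10429/(-37468 - 104) = -10429/(-37572) = -10429*(-1/37572) = 10429/37572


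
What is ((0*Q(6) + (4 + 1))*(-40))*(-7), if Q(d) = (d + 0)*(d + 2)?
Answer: 1400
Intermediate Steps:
Q(d) = d*(2 + d)
((0*Q(6) + (4 + 1))*(-40))*(-7) = ((0*(6*(2 + 6)) + (4 + 1))*(-40))*(-7) = ((0*(6*8) + 5)*(-40))*(-7) = ((0*48 + 5)*(-40))*(-7) = ((0 + 5)*(-40))*(-7) = (5*(-40))*(-7) = -200*(-7) = 1400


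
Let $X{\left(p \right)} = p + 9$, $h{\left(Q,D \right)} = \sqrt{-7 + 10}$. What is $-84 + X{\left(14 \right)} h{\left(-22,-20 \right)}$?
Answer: $-84 + 23 \sqrt{3} \approx -44.163$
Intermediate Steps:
$h{\left(Q,D \right)} = \sqrt{3}$
$X{\left(p \right)} = 9 + p$
$-84 + X{\left(14 \right)} h{\left(-22,-20 \right)} = -84 + \left(9 + 14\right) \sqrt{3} = -84 + 23 \sqrt{3}$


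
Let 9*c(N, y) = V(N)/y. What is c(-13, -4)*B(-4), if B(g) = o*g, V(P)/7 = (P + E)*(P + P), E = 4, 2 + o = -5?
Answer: -1274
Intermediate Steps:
o = -7 (o = -2 - 5 = -7)
V(P) = 14*P*(4 + P) (V(P) = 7*((P + 4)*(P + P)) = 7*((4 + P)*(2*P)) = 7*(2*P*(4 + P)) = 14*P*(4 + P))
B(g) = -7*g
c(N, y) = 14*N*(4 + N)/(9*y) (c(N, y) = ((14*N*(4 + N))/y)/9 = (14*N*(4 + N)/y)/9 = 14*N*(4 + N)/(9*y))
c(-13, -4)*B(-4) = ((14/9)*(-13)*(4 - 13)/(-4))*(-7*(-4)) = ((14/9)*(-13)*(-1/4)*(-9))*28 = -91/2*28 = -1274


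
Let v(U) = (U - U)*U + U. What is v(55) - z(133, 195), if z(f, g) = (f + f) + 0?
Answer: -211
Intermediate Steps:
z(f, g) = 2*f (z(f, g) = 2*f + 0 = 2*f)
v(U) = U (v(U) = 0*U + U = 0 + U = U)
v(55) - z(133, 195) = 55 - 2*133 = 55 - 1*266 = 55 - 266 = -211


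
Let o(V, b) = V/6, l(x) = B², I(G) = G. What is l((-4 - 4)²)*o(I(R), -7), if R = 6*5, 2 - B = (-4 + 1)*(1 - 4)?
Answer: 245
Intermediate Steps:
B = -7 (B = 2 - (-4 + 1)*(1 - 4) = 2 - (-3)*(-3) = 2 - 1*9 = 2 - 9 = -7)
R = 30
l(x) = 49 (l(x) = (-7)² = 49)
o(V, b) = V/6 (o(V, b) = V*(⅙) = V/6)
l((-4 - 4)²)*o(I(R), -7) = 49*((⅙)*30) = 49*5 = 245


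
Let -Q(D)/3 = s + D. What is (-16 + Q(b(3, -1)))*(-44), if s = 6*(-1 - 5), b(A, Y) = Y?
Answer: -4180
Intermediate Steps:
s = -36 (s = 6*(-6) = -36)
Q(D) = 108 - 3*D (Q(D) = -3*(-36 + D) = 108 - 3*D)
(-16 + Q(b(3, -1)))*(-44) = (-16 + (108 - 3*(-1)))*(-44) = (-16 + (108 + 3))*(-44) = (-16 + 111)*(-44) = 95*(-44) = -4180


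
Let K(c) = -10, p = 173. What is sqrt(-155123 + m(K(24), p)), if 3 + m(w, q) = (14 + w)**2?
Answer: I*sqrt(155110) ≈ 393.84*I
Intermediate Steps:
m(w, q) = -3 + (14 + w)**2
sqrt(-155123 + m(K(24), p)) = sqrt(-155123 + (-3 + (14 - 10)**2)) = sqrt(-155123 + (-3 + 4**2)) = sqrt(-155123 + (-3 + 16)) = sqrt(-155123 + 13) = sqrt(-155110) = I*sqrt(155110)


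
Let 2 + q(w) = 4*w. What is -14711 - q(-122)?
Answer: -14221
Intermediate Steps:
q(w) = -2 + 4*w
-14711 - q(-122) = -14711 - (-2 + 4*(-122)) = -14711 - (-2 - 488) = -14711 - 1*(-490) = -14711 + 490 = -14221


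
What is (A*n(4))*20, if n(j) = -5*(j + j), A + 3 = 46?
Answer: -34400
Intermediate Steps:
A = 43 (A = -3 + 46 = 43)
n(j) = -10*j
(A*n(4))*20 = (43*(-10*4))*20 = (43*(-40))*20 = -1720*20 = -34400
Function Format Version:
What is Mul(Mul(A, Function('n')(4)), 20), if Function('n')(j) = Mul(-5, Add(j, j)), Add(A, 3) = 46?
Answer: -34400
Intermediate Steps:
A = 43 (A = Add(-3, 46) = 43)
Function('n')(j) = Mul(-10, j) (Function('n')(j) = Mul(-5, Mul(2, j)) = Mul(-10, j))
Mul(Mul(A, Function('n')(4)), 20) = Mul(Mul(43, Mul(-10, 4)), 20) = Mul(Mul(43, -40), 20) = Mul(-1720, 20) = -34400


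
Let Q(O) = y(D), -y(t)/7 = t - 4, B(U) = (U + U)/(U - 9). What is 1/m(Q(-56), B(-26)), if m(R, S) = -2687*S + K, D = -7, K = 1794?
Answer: -35/76934 ≈ -0.00045494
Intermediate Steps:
B(U) = 2*U/(-9 + U) (B(U) = (2*U)/(-9 + U) = 2*U/(-9 + U))
y(t) = 28 - 7*t (y(t) = -7*(t - 4) = -7*(-4 + t) = 28 - 7*t)
Q(O) = 77 (Q(O) = 28 - 7*(-7) = 28 + 49 = 77)
m(R, S) = 1794 - 2687*S (m(R, S) = -2687*S + 1794 = 1794 - 2687*S)
1/m(Q(-56), B(-26)) = 1/(1794 - 5374*(-26)/(-9 - 26)) = 1/(1794 - 5374*(-26)/(-35)) = 1/(1794 - 5374*(-26)*(-1)/35) = 1/(1794 - 2687*52/35) = 1/(1794 - 139724/35) = 1/(-76934/35) = -35/76934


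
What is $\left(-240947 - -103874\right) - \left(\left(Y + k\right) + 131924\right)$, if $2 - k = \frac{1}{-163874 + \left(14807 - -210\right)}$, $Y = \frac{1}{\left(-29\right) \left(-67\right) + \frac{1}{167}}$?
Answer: $- \frac{12993032916672527}{48301417074} \approx -2.69 \cdot 10^{5}$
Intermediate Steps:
$Y = \frac{167}{324482}$ ($Y = \frac{1}{1943 + \frac{1}{167}} = \frac{1}{\frac{324482}{167}} = \frac{167}{324482} \approx 0.00051467$)
$k = \frac{297715}{148857}$ ($k = 2 - \frac{1}{-163874 + \left(14807 - -210\right)} = 2 - \frac{1}{-163874 + \left(14807 + 210\right)} = 2 - \frac{1}{-163874 + 15017} = 2 - \frac{1}{-148857} = 2 - - \frac{1}{148857} = 2 + \frac{1}{148857} = \frac{297715}{148857} \approx 2.0$)
$\left(-240947 - -103874\right) - \left(\left(Y + k\right) + 131924\right) = \left(-240947 - -103874\right) - \left(\left(\frac{167}{324482} + \frac{297715}{148857}\right) + 131924\right) = \left(-240947 + 103874\right) - \left(\frac{96628017749}{48301417074} + 131924\right) = -137073 - \frac{6372212774088125}{48301417074} = - \frac{12993032916672527}{48301417074}$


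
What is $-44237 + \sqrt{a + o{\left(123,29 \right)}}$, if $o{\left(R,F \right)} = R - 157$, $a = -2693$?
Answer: $-44237 + 3 i \sqrt{303} \approx -44237.0 + 52.221 i$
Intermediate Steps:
$o{\left(R,F \right)} = -157 + R$
$-44237 + \sqrt{a + o{\left(123,29 \right)}} = -44237 + \sqrt{-2693 + \left(-157 + 123\right)} = -44237 + \sqrt{-2693 - 34} = -44237 + \sqrt{-2727} = -44237 + 3 i \sqrt{303}$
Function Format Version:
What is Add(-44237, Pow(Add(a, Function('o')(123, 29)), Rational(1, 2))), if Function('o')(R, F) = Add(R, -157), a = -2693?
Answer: Add(-44237, Mul(3, I, Pow(303, Rational(1, 2)))) ≈ Add(-44237., Mul(52.221, I))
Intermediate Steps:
Function('o')(R, F) = Add(-157, R)
Add(-44237, Pow(Add(a, Function('o')(123, 29)), Rational(1, 2))) = Add(-44237, Pow(Add(-2693, Add(-157, 123)), Rational(1, 2))) = Add(-44237, Pow(Add(-2693, -34), Rational(1, 2))) = Add(-44237, Pow(-2727, Rational(1, 2))) = Add(-44237, Mul(3, I, Pow(303, Rational(1, 2))))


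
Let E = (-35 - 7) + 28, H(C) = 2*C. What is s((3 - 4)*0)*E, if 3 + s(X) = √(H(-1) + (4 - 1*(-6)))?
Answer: 42 - 28*√2 ≈ 2.4020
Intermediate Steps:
E = -14 (E = -42 + 28 = -14)
s(X) = -3 + 2*√2 (s(X) = -3 + √(2*(-1) + (4 - 1*(-6))) = -3 + √(-2 + (4 + 6)) = -3 + √(-2 + 10) = -3 + √8 = -3 + 2*√2)
s((3 - 4)*0)*E = (-3 + 2*√2)*(-14) = 42 - 28*√2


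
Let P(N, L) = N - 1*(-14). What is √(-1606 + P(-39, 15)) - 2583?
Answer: -2583 + I*√1631 ≈ -2583.0 + 40.386*I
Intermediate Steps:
P(N, L) = 14 + N (P(N, L) = N + 14 = 14 + N)
√(-1606 + P(-39, 15)) - 2583 = √(-1606 + (14 - 39)) - 2583 = √(-1606 - 25) - 2583 = √(-1631) - 2583 = I*√1631 - 2583 = -2583 + I*√1631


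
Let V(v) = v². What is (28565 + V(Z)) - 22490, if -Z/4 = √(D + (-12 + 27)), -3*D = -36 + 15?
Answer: 6427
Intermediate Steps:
D = 7 (D = -(-36 + 15)/3 = -⅓*(-21) = 7)
Z = -4*√22 (Z = -4*√(7 + (-12 + 27)) = -4*√(7 + 15) = -4*√22 ≈ -18.762)
(28565 + V(Z)) - 22490 = (28565 + (-4*√22)²) - 22490 = (28565 + 352) - 22490 = 28917 - 22490 = 6427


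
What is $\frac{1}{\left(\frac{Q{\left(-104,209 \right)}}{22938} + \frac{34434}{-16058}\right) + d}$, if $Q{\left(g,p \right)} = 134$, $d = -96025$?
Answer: $- \frac{92084601}{8842620734855} \approx -1.0414 \cdot 10^{-5}$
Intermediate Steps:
$\frac{1}{\left(\frac{Q{\left(-104,209 \right)}}{22938} + \frac{34434}{-16058}\right) + d} = \frac{1}{\left(\frac{134}{22938} + \frac{34434}{-16058}\right) - 96025} = \frac{1}{\left(134 \cdot \frac{1}{22938} + 34434 \left(- \frac{1}{16058}\right)\right) - 96025} = \frac{1}{\left(\frac{67}{11469} - \frac{17217}{8029}\right) - 96025} = \frac{1}{- \frac{196923830}{92084601} - 96025} = \frac{1}{- \frac{8842620734855}{92084601}} = - \frac{92084601}{8842620734855}$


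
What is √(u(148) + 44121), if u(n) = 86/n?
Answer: √241609778/74 ≈ 210.05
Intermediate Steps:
√(u(148) + 44121) = √(86/148 + 44121) = √(86*(1/148) + 44121) = √(43/74 + 44121) = √(3264997/74) = √241609778/74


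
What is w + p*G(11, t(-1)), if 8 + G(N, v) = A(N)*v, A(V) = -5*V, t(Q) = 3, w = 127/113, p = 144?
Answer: -2814929/113 ≈ -24911.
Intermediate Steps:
w = 127/113 (w = 127*(1/113) = 127/113 ≈ 1.1239)
G(N, v) = -8 - 5*N*v (G(N, v) = -8 + (-5*N)*v = -8 - 5*N*v)
w + p*G(11, t(-1)) = 127/113 + 144*(-8 - 5*11*3) = 127/113 + 144*(-8 - 165) = 127/113 + 144*(-173) = 127/113 - 24912 = -2814929/113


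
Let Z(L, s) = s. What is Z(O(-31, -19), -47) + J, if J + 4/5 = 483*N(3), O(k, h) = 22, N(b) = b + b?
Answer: 14251/5 ≈ 2850.2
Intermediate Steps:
N(b) = 2*b
J = 14486/5 (J = -4/5 + 483*(2*3) = -4/5 + 483*6 = -4/5 + 2898 = 14486/5 ≈ 2897.2)
Z(O(-31, -19), -47) + J = -47 + 14486/5 = 14251/5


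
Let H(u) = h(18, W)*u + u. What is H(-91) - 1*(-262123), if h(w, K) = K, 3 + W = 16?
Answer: 260849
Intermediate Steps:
W = 13 (W = -3 + 16 = 13)
H(u) = 14*u (H(u) = 13*u + u = 14*u)
H(-91) - 1*(-262123) = 14*(-91) - 1*(-262123) = -1274 + 262123 = 260849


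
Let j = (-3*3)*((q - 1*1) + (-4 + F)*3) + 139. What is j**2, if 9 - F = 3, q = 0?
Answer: 8836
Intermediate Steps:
F = 6 (F = 9 - 1*3 = 9 - 3 = 6)
j = 94 (j = (-3*3)*((0 - 1*1) + (-4 + 6)*3) + 139 = -9*((0 - 1) + 2*3) + 139 = -9*(-1 + 6) + 139 = -9*5 + 139 = -45 + 139 = 94)
j**2 = 94**2 = 8836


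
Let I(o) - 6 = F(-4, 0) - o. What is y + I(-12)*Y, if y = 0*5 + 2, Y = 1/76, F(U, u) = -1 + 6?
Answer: 175/76 ≈ 2.3026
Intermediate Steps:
F(U, u) = 5
Y = 1/76 ≈ 0.013158
y = 2 (y = 0 + 2 = 2)
I(o) = 11 - o (I(o) = 6 + (5 - o) = 11 - o)
y + I(-12)*Y = 2 + (11 - 1*(-12))*(1/76) = 2 + (11 + 12)*(1/76) = 2 + 23*(1/76) = 2 + 23/76 = 175/76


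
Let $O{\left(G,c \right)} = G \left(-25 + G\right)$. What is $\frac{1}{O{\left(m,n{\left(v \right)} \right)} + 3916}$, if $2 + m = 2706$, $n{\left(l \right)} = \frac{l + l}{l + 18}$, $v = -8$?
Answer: $\frac{1}{7247932} \approx 1.3797 \cdot 10^{-7}$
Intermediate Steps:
$n{\left(l \right)} = \frac{2 l}{18 + l}$
$m = 2704$ ($m = -2 + 2706 = 2704$)
$\frac{1}{O{\left(m,n{\left(v \right)} \right)} + 3916} = \frac{1}{2704 \left(-25 + 2704\right) + 3916} = \frac{1}{2704 \cdot 2679 + 3916} = \frac{1}{7244016 + 3916} = \frac{1}{7247932}$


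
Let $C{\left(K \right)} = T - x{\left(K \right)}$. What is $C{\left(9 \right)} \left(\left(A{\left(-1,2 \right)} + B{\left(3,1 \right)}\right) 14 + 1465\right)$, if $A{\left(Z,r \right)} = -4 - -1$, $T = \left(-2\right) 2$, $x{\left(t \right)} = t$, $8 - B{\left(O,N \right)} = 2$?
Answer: $-19591$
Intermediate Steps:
$B{\left(O,N \right)} = 6$ ($B{\left(O,N \right)} = 8 - 2 = 6$)
$T = -4$
$C{\left(K \right)} = -4 - K$
$A{\left(Z,r \right)} = -3$ ($A{\left(Z,r \right)} = -4 + 1 = -3$)
$C{\left(9 \right)} \left(\left(A{\left(-1,2 \right)} + B{\left(3,1 \right)}\right) 14 + 1465\right) = \left(-4 - 9\right) \left(\left(-3 + 6\right) 14 + 1465\right) = \left(-4 - 9\right) \left(3 \cdot 14 + 1465\right) = - 13 \left(42 + 1465\right) = \left(-13\right) 1507 = -19591$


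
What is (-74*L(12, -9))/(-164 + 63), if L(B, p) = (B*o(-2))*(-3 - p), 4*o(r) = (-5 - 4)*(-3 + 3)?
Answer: 0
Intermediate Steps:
o(r) = 0 (o(r) = ((-5 - 4)*(-3 + 3))/4 = (-9*0)/4 = (¼)*0 = 0)
L(B, p) = 0 (L(B, p) = (B*0)*(-3 - p) = 0*(-3 - p) = 0)
(-74*L(12, -9))/(-164 + 63) = (-74*0)/(-164 + 63) = 0/(-101) = 0*(-1/101) = 0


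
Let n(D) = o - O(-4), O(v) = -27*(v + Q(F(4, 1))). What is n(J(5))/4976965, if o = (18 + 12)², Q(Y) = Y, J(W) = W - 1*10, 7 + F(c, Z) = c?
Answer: 711/4976965 ≈ 0.00014286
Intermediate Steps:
F(c, Z) = -7 + c
J(W) = -10 + W (J(W) = W - 10 = -10 + W)
O(v) = 81 - 27*v (O(v) = -27*(v + (-7 + 4)) = -27*(v - 3) = -27*(-3 + v) = 81 - 27*v)
o = 900 (o = 30² = 900)
n(D) = 711 (n(D) = 900 - (81 - 27*(-4)) = 900 - (81 + 108) = 900 - 1*189 = 900 - 189 = 711)
n(J(5))/4976965 = 711/4976965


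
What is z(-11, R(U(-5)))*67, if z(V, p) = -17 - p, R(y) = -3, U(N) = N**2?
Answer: -938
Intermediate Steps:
z(-11, R(U(-5)))*67 = (-17 - 1*(-3))*67 = (-17 + 3)*67 = -14*67 = -938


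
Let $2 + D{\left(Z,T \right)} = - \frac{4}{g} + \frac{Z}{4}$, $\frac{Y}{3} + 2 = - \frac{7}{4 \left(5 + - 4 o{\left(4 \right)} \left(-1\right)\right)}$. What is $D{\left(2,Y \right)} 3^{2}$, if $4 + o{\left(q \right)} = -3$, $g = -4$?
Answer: $- \frac{9}{2} \approx -4.5$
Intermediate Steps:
$o{\left(q \right)} = -7$ ($o{\left(q \right)} = -4 - 3 = -7$)
$Y = - \frac{531}{92}$ ($Y = -6 + 3 \left(- \frac{7}{4 \left(5 + \left(-4\right) \left(-7\right) \left(-1\right)\right)}\right) = -6 + 3 \left(- \frac{7}{4 \left(5 + 28 \left(-1\right)\right)}\right) = -6 + 3 \left(- \frac{7}{4 \left(5 - 28\right)}\right) = -6 + 3 \left(- \frac{7}{4 \left(-23\right)}\right) = -6 + 3 \left(- \frac{7}{-92}\right) = -6 + 3 \left(\left(-7\right) \left(- \frac{1}{92}\right)\right) = -6 + 3 \cdot \frac{7}{92} = -6 + \frac{21}{92} = - \frac{531}{92} \approx -5.7717$)
$D{\left(Z,T \right)} = -1 + \frac{Z}{4}$ ($D{\left(Z,T \right)} = -2 + \left(- \frac{4}{-4} + \frac{Z}{4}\right) = -2 + \left(\left(-4\right) \left(- \frac{1}{4}\right) + Z \frac{1}{4}\right) = -2 + \left(1 + \frac{Z}{4}\right) = -1 + \frac{Z}{4}$)
$D{\left(2,Y \right)} 3^{2} = \left(-1 + \frac{1}{4} \cdot 2\right) 3^{2} = \left(-1 + \frac{1}{2}\right) 9 = \left(- \frac{1}{2}\right) 9 = - \frac{9}{2}$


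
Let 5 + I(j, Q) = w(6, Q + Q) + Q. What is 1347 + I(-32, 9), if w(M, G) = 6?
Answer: 1357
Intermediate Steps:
I(j, Q) = 1 + Q (I(j, Q) = -5 + (6 + Q) = 1 + Q)
1347 + I(-32, 9) = 1347 + (1 + 9) = 1347 + 10 = 1357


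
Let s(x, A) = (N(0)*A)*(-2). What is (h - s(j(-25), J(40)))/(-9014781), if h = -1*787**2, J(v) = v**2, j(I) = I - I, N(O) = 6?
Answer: 600169/9014781 ≈ 0.066576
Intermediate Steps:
j(I) = 0
s(x, A) = -12*A (s(x, A) = (6*A)*(-2) = -12*A)
h = -619369 (h = -1*619369 = -619369)
(h - s(j(-25), J(40)))/(-9014781) = (-619369 - (-12)*40**2)/(-9014781) = (-619369 - (-12)*1600)*(-1/9014781) = (-619369 - 1*(-19200))*(-1/9014781) = (-619369 + 19200)*(-1/9014781) = -600169*(-1/9014781) = 600169/9014781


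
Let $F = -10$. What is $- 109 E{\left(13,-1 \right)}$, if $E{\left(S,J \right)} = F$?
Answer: $1090$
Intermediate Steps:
$E{\left(S,J \right)} = -10$
$- 109 E{\left(13,-1 \right)} = \left(-109\right) \left(-10\right) = 1090$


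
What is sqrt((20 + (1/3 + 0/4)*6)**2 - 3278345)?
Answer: I*sqrt(3277861) ≈ 1810.5*I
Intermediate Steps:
sqrt((20 + (1/3 + 0/4)*6)**2 - 3278345) = sqrt((20 + (1*(1/3) + 0*(1/4))*6)**2 - 3278345) = sqrt((20 + (1/3 + 0)*6)**2 - 3278345) = sqrt((20 + (1/3)*6)**2 - 3278345) = sqrt((20 + 2)**2 - 3278345) = sqrt(22**2 - 3278345) = sqrt(484 - 3278345) = sqrt(-3277861) = I*sqrt(3277861)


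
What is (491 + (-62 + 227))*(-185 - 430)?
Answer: -403440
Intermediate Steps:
(491 + (-62 + 227))*(-185 - 430) = (491 + 165)*(-615) = 656*(-615) = -403440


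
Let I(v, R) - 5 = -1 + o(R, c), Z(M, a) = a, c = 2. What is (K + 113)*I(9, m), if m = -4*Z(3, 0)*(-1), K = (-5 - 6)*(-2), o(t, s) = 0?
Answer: 540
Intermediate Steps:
K = 22 (K = -11*(-2) = 22)
m = 0 (m = -4*0*(-1) = 0*(-1) = 0)
I(v, R) = 4 (I(v, R) = 5 + (-1 + 0) = 5 - 1 = 4)
(K + 113)*I(9, m) = (22 + 113)*4 = 135*4 = 540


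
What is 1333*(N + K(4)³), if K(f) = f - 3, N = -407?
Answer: -541198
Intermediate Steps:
K(f) = -3 + f
1333*(N + K(4)³) = 1333*(-407 + (-3 + 4)³) = 1333*(-407 + 1³) = 1333*(-407 + 1) = 1333*(-406) = -541198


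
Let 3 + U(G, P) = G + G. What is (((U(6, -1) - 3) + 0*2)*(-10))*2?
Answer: -120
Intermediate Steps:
U(G, P) = -3 + 2*G (U(G, P) = -3 + (G + G) = -3 + 2*G)
(((U(6, -1) - 3) + 0*2)*(-10))*2 = ((((-3 + 2*6) - 3) + 0*2)*(-10))*2 = ((((-3 + 12) - 3) + 0)*(-10))*2 = (((9 - 3) + 0)*(-10))*2 = ((6 + 0)*(-10))*2 = (6*(-10))*2 = -60*2 = -120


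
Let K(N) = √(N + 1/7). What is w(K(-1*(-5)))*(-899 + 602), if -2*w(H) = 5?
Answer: 1485/2 ≈ 742.50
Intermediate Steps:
K(N) = √(⅐ + N) (K(N) = √(N + ⅐) = √(⅐ + N))
w(H) = -5/2 (w(H) = -½*5 = -5/2)
w(K(-1*(-5)))*(-899 + 602) = -5*(-899 + 602)/2 = -5/2*(-297) = 1485/2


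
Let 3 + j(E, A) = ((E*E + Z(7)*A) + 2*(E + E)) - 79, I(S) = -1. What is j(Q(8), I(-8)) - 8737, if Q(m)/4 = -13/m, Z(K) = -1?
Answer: -35207/4 ≈ -8801.8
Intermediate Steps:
Q(m) = -52/m (Q(m) = 4*(-13/m) = -52/m)
j(E, A) = -82 + E² - A + 4*E (j(E, A) = -3 + (((E*E - A) + 2*(E + E)) - 79) = -3 + (((E² - A) + 2*(2*E)) - 79) = -3 + (((E² - A) + 4*E) - 79) = -3 + ((E² - A + 4*E) - 79) = -3 + (-79 + E² - A + 4*E) = -82 + E² - A + 4*E)
j(Q(8), I(-8)) - 8737 = (-82 + (-52/8)² - 1*(-1) + 4*(-52/8)) - 8737 = (-82 + (-52*⅛)² + 1 + 4*(-52*⅛)) - 8737 = (-82 + (-13/2)² + 1 + 4*(-13/2)) - 8737 = (-82 + 169/4 + 1 - 26) - 8737 = -259/4 - 8737 = -35207/4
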